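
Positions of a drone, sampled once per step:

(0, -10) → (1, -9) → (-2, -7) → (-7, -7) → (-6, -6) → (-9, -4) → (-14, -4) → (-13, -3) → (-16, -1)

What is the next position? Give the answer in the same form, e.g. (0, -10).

(-21, -1)

Differencing gives (+1, +1), (-3, +2), (-5, +0), (+1, +1), (-3, +2), (-5, +0), (+1, +1), (-3, +2). This is the pattern (+1, +1), (-3, +2), (-5, +0) repeated.
step 9: apply (-5, +0) → (-21, -1)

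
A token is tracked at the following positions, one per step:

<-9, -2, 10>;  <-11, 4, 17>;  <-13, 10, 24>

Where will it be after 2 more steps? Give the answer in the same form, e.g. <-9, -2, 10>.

Constant displacement of <-2, +6, +7> per step.
step 3: <-13, 10, 24> + <-2, +6, +7> → <-15, 16, 31>
step 4: <-15, 16, 31> + <-2, +6, +7> → <-17, 22, 38>

<-17, 22, 38>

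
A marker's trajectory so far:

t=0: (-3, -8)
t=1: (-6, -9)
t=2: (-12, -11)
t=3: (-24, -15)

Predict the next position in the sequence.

(-48, -23)

Consecutive displacements (-3, -1), (-6, -2), (-12, -4) scale by a factor of 2 each step.
step 4: (-24, -15) + (-24, -8) → (-48, -23)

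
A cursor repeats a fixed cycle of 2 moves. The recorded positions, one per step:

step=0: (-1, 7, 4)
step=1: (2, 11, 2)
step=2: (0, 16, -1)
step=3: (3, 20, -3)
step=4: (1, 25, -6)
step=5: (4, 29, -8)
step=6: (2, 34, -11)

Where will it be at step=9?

Differencing gives (+3, +4, -2), (-2, +5, -3), (+3, +4, -2), (-2, +5, -3), (+3, +4, -2), (-2, +5, -3). This is the pattern (+3, +4, -2), (-2, +5, -3) repeated.
step 7: apply (+3, +4, -2) → (5, 38, -13)
step 8: apply (-2, +5, -3) → (3, 43, -16)
step 9: apply (+3, +4, -2) → (6, 47, -18)

(6, 47, -18)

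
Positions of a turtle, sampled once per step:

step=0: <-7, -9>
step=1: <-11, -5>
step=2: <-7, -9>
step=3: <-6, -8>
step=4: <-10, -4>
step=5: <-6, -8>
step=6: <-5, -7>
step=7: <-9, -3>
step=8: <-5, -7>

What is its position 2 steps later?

Differencing gives <-4, +4>, <+4, -4>, <+1, +1>, <-4, +4>, <+4, -4>, <+1, +1>, <-4, +4>, <+4, -4>. This is the pattern <-4, +4>, <+4, -4>, <+1, +1> repeated.
step 9: apply <+1, +1> → <-4, -6>
step 10: apply <-4, +4> → <-8, -2>

<-8, -2>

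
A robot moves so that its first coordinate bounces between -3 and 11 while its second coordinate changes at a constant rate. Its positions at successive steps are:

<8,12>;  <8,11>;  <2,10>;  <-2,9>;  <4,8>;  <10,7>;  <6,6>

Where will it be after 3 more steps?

The first coordinate reflects between -3 and 11, moving 6 per step.
  step 7: 6 → 0
  step 8: 0 → 0
  step 9: 0 → 6
The second coordinate changes by -1 each step: at step 9 it is 3.

<6,3>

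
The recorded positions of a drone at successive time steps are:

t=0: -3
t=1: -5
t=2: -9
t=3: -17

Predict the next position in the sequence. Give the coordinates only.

Step-to-step displacements: -2, -4, -8; each is 2× the previous.
step 4: -17 − 16 → -33

-33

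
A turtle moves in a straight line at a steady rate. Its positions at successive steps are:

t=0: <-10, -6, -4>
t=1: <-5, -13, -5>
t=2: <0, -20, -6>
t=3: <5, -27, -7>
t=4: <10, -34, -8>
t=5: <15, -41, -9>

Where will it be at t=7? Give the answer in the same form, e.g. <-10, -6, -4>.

<25, -55, -11>

The position changes by <+5, -7, -1> every step.
step 6: <15, -41, -9> + <+5, -7, -1> → <20, -48, -10>
step 7: <20, -48, -10> + <+5, -7, -1> → <25, -55, -11>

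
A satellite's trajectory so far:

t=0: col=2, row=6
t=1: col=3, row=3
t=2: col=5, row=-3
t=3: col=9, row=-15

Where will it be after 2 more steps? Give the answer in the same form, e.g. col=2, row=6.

The jumps are (+1, -3), (+2, -6), (+4, -12) — a geometric progression with ratio 2.
step 4: col=9, row=-15 + (+8, -24) → col=17, row=-39
step 5: col=17, row=-39 + (+16, -48) → col=33, row=-87

col=33, row=-87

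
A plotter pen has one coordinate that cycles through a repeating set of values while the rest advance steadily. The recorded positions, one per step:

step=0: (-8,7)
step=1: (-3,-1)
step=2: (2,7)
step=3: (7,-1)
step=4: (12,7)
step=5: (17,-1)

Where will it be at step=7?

First: linear, +5 per step → 27 at step 7.
Second: cycles through 7, -1 every 2 steps. Step 7 lands at position 1 of the cycle → -1.

(27,-1)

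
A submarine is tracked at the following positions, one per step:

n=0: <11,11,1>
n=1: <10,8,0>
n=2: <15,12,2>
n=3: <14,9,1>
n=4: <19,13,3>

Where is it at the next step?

<18,10,2>

Differencing gives <-1,-3,-1>, <+5,+4,+2>, <-1,-3,-1>, <+5,+4,+2>. This is the pattern <-1,-3,-1>, <+5,+4,+2> repeated.
step 5: apply <-1,-3,-1> → <18,10,2>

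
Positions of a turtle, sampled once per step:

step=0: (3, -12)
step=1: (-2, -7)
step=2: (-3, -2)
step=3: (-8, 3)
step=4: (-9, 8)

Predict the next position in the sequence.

(-14, 13)

Step-to-step displacements: (-5, +5), (-1, +5), (-5, +5), (-1, +5) — a repeating cycle of length 2.
step 5: apply (-5, +5) → (-14, 13)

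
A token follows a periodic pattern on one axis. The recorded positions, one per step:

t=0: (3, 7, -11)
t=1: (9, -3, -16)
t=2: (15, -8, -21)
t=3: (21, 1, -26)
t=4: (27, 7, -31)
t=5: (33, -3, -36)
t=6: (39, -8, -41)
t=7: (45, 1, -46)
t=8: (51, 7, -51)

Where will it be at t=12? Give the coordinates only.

(75, 7, -71)

First: linear, +6 per step → 75 at step 12.
Second: cycles through 7, -3, -8, 1 every 4 steps. Step 12 lands at position 0 of the cycle → 7.
Third: linear, -5 per step → -71 at step 12.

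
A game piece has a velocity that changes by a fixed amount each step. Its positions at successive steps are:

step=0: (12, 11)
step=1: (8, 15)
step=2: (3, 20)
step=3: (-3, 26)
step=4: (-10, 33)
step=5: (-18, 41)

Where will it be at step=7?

(-37, 60)

Taking differences between consecutive positions: (-4, +4), (-5, +5), (-6, +6), (-7, +7), (-8, +8). These grow by (-1, +1) each step.
step 6: (-18, 41) + (-9, +9) → (-27, 50)
step 7: (-27, 50) + (-10, +10) → (-37, 60)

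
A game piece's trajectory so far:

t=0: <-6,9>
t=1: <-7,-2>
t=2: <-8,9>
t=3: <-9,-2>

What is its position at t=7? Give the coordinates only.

The first coordinate changes by -1 each step, so at step 7 it is -6 + 7·(-1) = -13.
The second coordinate repeats the cycle [9, -2] with period 2; step 7 mod 2 = 1, giving -2.

<-13,-2>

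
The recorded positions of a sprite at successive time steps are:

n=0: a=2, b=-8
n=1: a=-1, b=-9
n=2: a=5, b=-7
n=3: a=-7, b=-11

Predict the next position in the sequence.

Step-to-step displacements: (-3, -1), (+6, +2), (-12, -4); each is -2× the previous.
step 4: a=-7, b=-11 + (+24, +8) → a=17, b=-3

a=17, b=-3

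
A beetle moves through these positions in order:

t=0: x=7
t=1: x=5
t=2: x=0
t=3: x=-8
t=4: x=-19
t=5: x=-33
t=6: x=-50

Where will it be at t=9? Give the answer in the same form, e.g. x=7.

x=-119

Successive displacements: -2, -5, -8, -11, -14, -17 — each changes by -3.
step 7: -50 − 20 → x=-70
step 8: -70 − 23 → x=-93
step 9: -93 − 26 → x=-119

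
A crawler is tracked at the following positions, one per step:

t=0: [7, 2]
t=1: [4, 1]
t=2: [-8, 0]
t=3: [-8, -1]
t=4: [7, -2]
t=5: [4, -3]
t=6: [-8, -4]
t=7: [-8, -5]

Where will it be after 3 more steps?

[-8, -8]

First: cycles through 7, 4, -8, -8 every 4 steps. Step 10 lands at position 2 of the cycle → -8.
Second: linear, -1 per step → -8 at step 10.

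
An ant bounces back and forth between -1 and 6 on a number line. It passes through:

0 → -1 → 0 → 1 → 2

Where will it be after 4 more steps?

6

The value reflects between -1 and 6, moving 1 per step.
  step 5: 2 → 3
  step 6: 3 → 4
  step 7: 4 → 5
  step 8: 5 → 6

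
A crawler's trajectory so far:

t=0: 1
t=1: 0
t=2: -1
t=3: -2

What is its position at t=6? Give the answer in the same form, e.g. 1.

The position changes by -1 every step.
step 4: -2 − 1 → -3
step 5: -3 − 1 → -4
step 6: -4 − 1 → -5

-5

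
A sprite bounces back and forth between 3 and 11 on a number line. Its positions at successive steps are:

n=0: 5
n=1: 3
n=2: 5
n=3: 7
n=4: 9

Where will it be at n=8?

The value travels 2 per step and bounces off the walls at 3 and 11.
  step 5: 9 → 11
  step 6: 11 → 9
  step 7: 9 → 7
  step 8: 7 → 5

5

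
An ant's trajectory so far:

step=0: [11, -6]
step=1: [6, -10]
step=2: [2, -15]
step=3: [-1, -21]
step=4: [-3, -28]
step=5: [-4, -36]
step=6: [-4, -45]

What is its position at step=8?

First differences are [-5, -4], [-4, -5], [-3, -6], [-2, -7], [-1, -8], [+0, -9]; their common second difference is [+1, -1] (constant acceleration).
step 7: [-4, -45] + [+1, -10] → [-3, -55]
step 8: [-3, -55] + [+2, -11] → [-1, -66]

[-1, -66]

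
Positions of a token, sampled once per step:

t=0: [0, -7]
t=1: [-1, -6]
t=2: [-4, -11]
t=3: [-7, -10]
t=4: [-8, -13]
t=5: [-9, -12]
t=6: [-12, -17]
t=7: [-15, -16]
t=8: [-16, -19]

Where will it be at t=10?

[-20, -23]

Step-to-step displacements: [-1, +1], [-3, -5], [-3, +1], [-1, -3], [-1, +1], [-3, -5], [-3, +1], [-1, -3] — a repeating cycle of length 4.
step 9: apply [-1, +1] → [-17, -18]
step 10: apply [-3, -5] → [-20, -23]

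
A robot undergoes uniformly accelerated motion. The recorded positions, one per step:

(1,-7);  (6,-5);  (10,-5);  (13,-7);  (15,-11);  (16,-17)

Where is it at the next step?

(16,-25)

Taking differences between consecutive positions: (+5,+2), (+4,+0), (+3,-2), (+2,-4), (+1,-6). These grow by (-1,-2) each step.
step 6: (16,-17) + (+0,-8) → (16,-25)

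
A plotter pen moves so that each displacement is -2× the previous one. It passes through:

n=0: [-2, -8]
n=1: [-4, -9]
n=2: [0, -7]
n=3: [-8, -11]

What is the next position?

[8, -3]

Step-to-step displacements: [-2, -1], [+4, +2], [-8, -4]; each is -2× the previous.
step 4: [-8, -11] + [+16, +8] → [8, -3]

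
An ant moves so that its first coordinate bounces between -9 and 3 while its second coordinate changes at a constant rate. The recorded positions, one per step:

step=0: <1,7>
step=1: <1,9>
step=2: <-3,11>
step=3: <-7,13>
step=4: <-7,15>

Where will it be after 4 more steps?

The first coordinate reflects between -9 and 3, moving 4 per step.
  step 5: -7 → -3
  step 6: -3 → 1
  step 7: 1 → 1
  step 8: 1 → -3
The second coordinate changes by +2 each step: at step 8 it is 23.

<-3,23>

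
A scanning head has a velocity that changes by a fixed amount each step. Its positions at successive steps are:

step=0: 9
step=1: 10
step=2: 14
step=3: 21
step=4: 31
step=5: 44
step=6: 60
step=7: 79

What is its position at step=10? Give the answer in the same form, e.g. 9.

154

First differences are +1, +4, +7, +10, +13, +16, +19; their common second difference is +3 (constant acceleration).
step 8: 79 + 22 → 101
step 9: 101 + 25 → 126
step 10: 126 + 28 → 154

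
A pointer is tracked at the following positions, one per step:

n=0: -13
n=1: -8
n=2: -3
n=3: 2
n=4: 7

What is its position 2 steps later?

17

Constant displacement of +5 per step.
step 5: 7 + 5 → 12
step 6: 12 + 5 → 17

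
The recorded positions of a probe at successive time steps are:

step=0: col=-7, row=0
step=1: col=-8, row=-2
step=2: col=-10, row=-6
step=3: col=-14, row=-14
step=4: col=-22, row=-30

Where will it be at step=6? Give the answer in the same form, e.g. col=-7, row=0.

col=-70, row=-126

Consecutive displacements (-1, -2), (-2, -4), (-4, -8), (-8, -16) scale by a factor of 2 each step.
step 5: col=-22, row=-30 + (-16, -32) → col=-38, row=-62
step 6: col=-38, row=-62 + (-32, -64) → col=-70, row=-126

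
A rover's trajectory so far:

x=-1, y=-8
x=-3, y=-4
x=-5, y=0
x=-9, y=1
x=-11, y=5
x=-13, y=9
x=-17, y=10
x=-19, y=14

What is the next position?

The moves between consecutive positions are (-2,+4), (-2,+4), (-4,+1), (-2,+4), (-2,+4), (-4,+1), (-2,+4); they repeat the 3-cycle [(-2,+4), (-2,+4), (-4,+1)].
step 8: apply (-2,+4) → x=-21, y=18

x=-21, y=18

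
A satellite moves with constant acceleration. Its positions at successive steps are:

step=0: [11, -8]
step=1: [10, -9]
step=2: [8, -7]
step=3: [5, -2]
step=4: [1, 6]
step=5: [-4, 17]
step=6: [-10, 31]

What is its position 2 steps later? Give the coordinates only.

First differences are [-1, -1], [-2, +2], [-3, +5], [-4, +8], [-5, +11], [-6, +14]; their common second difference is [-1, +3] (constant acceleration).
step 7: [-10, 31] + [-7, +17] → [-17, 48]
step 8: [-17, 48] + [-8, +20] → [-25, 68]

[-25, 68]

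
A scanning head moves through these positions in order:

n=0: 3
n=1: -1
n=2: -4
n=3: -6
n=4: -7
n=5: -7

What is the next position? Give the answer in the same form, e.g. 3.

-6

Successive displacements: -4, -3, -2, -1, +0 — each changes by +1.
step 6: -7 + 1 → -6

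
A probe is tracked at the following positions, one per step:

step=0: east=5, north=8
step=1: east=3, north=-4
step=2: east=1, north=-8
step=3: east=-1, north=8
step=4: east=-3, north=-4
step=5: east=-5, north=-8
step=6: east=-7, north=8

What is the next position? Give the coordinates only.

east=-9, north=-4

East: linear, -2 per step → -9 at step 7.
North: cycles through 8, -4, -8 every 3 steps. Step 7 lands at position 1 of the cycle → -4.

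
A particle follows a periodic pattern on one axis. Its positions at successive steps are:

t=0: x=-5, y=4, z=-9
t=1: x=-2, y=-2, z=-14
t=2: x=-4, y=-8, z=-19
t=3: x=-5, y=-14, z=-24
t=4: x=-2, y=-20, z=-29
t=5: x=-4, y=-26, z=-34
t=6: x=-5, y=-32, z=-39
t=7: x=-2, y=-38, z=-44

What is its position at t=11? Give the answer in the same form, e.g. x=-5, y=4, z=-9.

x=-4, y=-62, z=-64

X: cycles through -5, -2, -4 every 3 steps. Step 11 lands at position 2 of the cycle → -4.
Y: linear, -6 per step → -62 at step 11.
Z: linear, -5 per step → -64 at step 11.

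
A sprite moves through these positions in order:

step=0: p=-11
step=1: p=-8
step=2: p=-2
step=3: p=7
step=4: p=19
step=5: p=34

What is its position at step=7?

p=73

Taking differences between consecutive positions: +3, +6, +9, +12, +15. These grow by +3 each step.
step 6: 34 + 18 → p=52
step 7: 52 + 21 → p=73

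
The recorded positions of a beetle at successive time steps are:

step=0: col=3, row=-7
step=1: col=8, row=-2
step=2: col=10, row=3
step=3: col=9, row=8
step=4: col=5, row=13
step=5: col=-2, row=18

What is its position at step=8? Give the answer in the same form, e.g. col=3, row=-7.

First differences are (+5, +5), (+2, +5), (-1, +5), (-4, +5), (-7, +5); their common second difference is (-3, +0) (constant acceleration).
step 6: col=-2, row=18 + (-10, +5) → col=-12, row=23
step 7: col=-12, row=23 + (-13, +5) → col=-25, row=28
step 8: col=-25, row=28 + (-16, +5) → col=-41, row=33

col=-41, row=33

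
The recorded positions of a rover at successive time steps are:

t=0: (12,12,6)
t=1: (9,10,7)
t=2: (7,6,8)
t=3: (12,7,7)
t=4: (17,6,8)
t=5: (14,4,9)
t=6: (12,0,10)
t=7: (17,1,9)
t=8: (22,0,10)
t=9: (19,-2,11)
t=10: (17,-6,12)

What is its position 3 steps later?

The moves between consecutive positions are (-3,-2,+1), (-2,-4,+1), (+5,+1,-1), (+5,-1,+1), (-3,-2,+1), (-2,-4,+1), (+5,+1,-1), (+5,-1,+1), (-3,-2,+1), (-2,-4,+1); they repeat the 4-cycle [(-3,-2,+1), (-2,-4,+1), (+5,+1,-1), (+5,-1,+1)].
step 11: apply (+5,+1,-1) → (22,-5,11)
step 12: apply (+5,-1,+1) → (27,-6,12)
step 13: apply (-3,-2,+1) → (24,-8,13)

(24,-8,13)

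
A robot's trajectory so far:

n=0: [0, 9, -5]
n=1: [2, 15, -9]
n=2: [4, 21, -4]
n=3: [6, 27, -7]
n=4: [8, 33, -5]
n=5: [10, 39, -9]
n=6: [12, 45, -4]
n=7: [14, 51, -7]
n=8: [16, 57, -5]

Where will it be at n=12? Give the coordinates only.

[24, 81, -5]

First: linear, +2 per step → 24 at step 12.
Second: linear, +6 per step → 81 at step 12.
Third: cycles through -5, -9, -4, -7 every 4 steps. Step 12 lands at position 0 of the cycle → -5.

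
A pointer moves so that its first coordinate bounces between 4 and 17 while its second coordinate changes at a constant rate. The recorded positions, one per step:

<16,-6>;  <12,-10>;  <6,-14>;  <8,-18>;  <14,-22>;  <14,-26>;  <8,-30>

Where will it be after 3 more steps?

<16,-42>

The first coordinate travels 6 per step and bounces off the walls at 4 and 17.
  step 7: 8 → 6
  step 8: 6 → 12
  step 9: 12 → 16
The second coordinate changes by -4 each step: at step 9 it is -42.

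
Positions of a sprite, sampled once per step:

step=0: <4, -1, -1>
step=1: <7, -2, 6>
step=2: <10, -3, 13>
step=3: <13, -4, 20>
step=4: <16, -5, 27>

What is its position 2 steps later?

Each step adds <+3, -1, +7> to the position.
step 5: <16, -5, 27> + <+3, -1, +7> → <19, -6, 34>
step 6: <19, -6, 34> + <+3, -1, +7> → <22, -7, 41>

<22, -7, 41>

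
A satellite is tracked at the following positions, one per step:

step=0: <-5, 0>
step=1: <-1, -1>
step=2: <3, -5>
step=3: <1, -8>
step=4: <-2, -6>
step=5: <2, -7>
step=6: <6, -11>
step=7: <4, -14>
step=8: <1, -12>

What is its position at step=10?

Step-to-step displacements: <+4, -1>, <+4, -4>, <-2, -3>, <-3, +2>, <+4, -1>, <+4, -4>, <-2, -3>, <-3, +2> — a repeating cycle of length 4.
step 9: apply <+4, -1> → <5, -13>
step 10: apply <+4, -4> → <9, -17>

<9, -17>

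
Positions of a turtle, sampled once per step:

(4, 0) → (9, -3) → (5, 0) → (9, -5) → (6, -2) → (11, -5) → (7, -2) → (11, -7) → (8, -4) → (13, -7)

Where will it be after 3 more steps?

(10, -6)

Step-to-step displacements: (+5, -3), (-4, +3), (+4, -5), (-3, +3), (+5, -3), (-4, +3), (+4, -5), (-3, +3), (+5, -3) — a repeating cycle of length 4.
step 10: apply (-4, +3) → (9, -4)
step 11: apply (+4, -5) → (13, -9)
step 12: apply (-3, +3) → (10, -6)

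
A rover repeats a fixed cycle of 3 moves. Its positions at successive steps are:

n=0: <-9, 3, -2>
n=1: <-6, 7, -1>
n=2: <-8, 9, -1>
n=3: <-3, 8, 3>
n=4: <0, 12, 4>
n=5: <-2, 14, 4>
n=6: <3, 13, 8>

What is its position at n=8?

Step-to-step displacements: <+3, +4, +1>, <-2, +2, +0>, <+5, -1, +4>, <+3, +4, +1>, <-2, +2, +0>, <+5, -1, +4> — a repeating cycle of length 3.
step 7: apply <+3, +4, +1> → <6, 17, 9>
step 8: apply <-2, +2, +0> → <4, 19, 9>

<4, 19, 9>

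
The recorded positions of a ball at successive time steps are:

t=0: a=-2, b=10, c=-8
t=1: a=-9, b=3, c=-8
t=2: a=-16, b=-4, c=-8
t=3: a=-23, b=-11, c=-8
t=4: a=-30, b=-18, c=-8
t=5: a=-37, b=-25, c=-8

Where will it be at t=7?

Constant displacement of (-7,-7,+0) per step.
step 6: a=-37, b=-25, c=-8 + (-7,-7,+0) → a=-44, b=-32, c=-8
step 7: a=-44, b=-32, c=-8 + (-7,-7,+0) → a=-51, b=-39, c=-8

a=-51, b=-39, c=-8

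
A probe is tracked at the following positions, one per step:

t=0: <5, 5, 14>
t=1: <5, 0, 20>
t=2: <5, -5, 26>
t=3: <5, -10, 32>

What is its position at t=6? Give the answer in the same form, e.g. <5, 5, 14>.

Constant displacement of <+0, -5, +6> per step.
step 4: <5, -10, 32> + <+0, -5, +6> → <5, -15, 38>
step 5: <5, -15, 38> + <+0, -5, +6> → <5, -20, 44>
step 6: <5, -20, 44> + <+0, -5, +6> → <5, -25, 50>

<5, -25, 50>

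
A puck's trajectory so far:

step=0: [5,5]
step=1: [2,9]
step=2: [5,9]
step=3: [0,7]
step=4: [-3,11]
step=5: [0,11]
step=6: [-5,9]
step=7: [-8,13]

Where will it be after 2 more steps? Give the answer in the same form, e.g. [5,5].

The moves between consecutive positions are [-3,+4], [+3,+0], [-5,-2], [-3,+4], [+3,+0], [-5,-2], [-3,+4]; they repeat the 3-cycle [[-3,+4], [+3,+0], [-5,-2]].
step 8: apply [+3,+0] → [-5,13]
step 9: apply [-5,-2] → [-10,11]

[-10,11]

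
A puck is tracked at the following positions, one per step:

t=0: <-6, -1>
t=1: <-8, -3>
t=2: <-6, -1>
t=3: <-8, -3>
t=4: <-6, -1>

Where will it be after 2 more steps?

<-6, -1>

Step-to-step displacements: <-2, -2>, <+2, +2>, <-2, -2>, <+2, +2>; each is -1× the previous.
step 5: <-6, -1> + <-2, -2> → <-8, -3>
step 6: <-8, -3> + <+2, +2> → <-6, -1>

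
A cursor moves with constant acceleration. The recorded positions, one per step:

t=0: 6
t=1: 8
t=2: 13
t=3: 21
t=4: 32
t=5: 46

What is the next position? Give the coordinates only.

First differences are +2, +5, +8, +11, +14; their common second difference is +3 (constant acceleration).
step 6: 46 + 17 → 63

63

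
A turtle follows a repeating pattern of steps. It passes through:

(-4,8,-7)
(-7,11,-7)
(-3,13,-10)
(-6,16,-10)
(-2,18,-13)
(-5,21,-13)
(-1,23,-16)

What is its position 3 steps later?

(-3,31,-19)

Differencing gives (-3,+3,+0), (+4,+2,-3), (-3,+3,+0), (+4,+2,-3), (-3,+3,+0), (+4,+2,-3). This is the pattern (-3,+3,+0), (+4,+2,-3) repeated.
step 7: apply (-3,+3,+0) → (-4,26,-16)
step 8: apply (+4,+2,-3) → (0,28,-19)
step 9: apply (-3,+3,+0) → (-3,31,-19)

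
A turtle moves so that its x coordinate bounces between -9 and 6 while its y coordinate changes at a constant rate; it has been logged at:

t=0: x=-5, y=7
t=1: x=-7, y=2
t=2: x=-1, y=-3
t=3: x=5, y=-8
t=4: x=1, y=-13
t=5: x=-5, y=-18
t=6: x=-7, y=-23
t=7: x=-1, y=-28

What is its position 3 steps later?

x=-5, y=-43

The x coordinate reflects between -9 and 6, moving 6 per step.
  step 8: -1 → 5
  step 9: 5 → 1
  step 10: 1 → -5
The y coordinate changes by -5 each step: at step 10 it is -43.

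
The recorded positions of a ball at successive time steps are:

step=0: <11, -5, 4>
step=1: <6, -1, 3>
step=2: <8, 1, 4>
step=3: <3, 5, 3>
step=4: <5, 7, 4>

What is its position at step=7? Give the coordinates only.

Differencing gives <-5, +4, -1>, <+2, +2, +1>, <-5, +4, -1>, <+2, +2, +1>. This is the pattern <-5, +4, -1>, <+2, +2, +1> repeated.
step 5: apply <-5, +4, -1> → <0, 11, 3>
step 6: apply <+2, +2, +1> → <2, 13, 4>
step 7: apply <-5, +4, -1> → <-3, 17, 3>

<-3, 17, 3>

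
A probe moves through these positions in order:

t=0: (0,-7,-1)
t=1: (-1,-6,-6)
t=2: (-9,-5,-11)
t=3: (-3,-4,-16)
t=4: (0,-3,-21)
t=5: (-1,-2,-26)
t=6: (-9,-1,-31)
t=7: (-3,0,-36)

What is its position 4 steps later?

First: cycles through 0, -1, -9, -3 every 4 steps. Step 11 lands at position 3 of the cycle → -3.
Second: linear, +1 per step → 4 at step 11.
Third: linear, -5 per step → -56 at step 11.

(-3,4,-56)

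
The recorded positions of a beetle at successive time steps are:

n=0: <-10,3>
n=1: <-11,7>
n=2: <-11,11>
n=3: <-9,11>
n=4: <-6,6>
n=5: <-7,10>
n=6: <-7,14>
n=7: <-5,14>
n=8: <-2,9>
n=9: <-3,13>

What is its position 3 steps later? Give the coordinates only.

<2,12>

Step-to-step displacements: <-1,+4>, <+0,+4>, <+2,+0>, <+3,-5>, <-1,+4>, <+0,+4>, <+2,+0>, <+3,-5>, <-1,+4> — a repeating cycle of length 4.
step 10: apply <+0,+4> → <-3,17>
step 11: apply <+2,+0> → <-1,17>
step 12: apply <+3,-5> → <2,12>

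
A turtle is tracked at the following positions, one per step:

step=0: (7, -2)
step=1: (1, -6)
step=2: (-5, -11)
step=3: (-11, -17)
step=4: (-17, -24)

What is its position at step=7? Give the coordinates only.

(-35, -51)

Taking differences between consecutive positions: (-6, -4), (-6, -5), (-6, -6), (-6, -7). These grow by (+0, -1) each step.
step 5: (-17, -24) + (-6, -8) → (-23, -32)
step 6: (-23, -32) + (-6, -9) → (-29, -41)
step 7: (-29, -41) + (-6, -10) → (-35, -51)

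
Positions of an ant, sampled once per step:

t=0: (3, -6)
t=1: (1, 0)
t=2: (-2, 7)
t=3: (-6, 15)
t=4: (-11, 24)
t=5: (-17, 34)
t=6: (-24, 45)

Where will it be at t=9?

Successive displacements: (-2, +6), (-3, +7), (-4, +8), (-5, +9), (-6, +10), (-7, +11) — each changes by (-1, +1).
step 7: (-24, 45) + (-8, +12) → (-32, 57)
step 8: (-32, 57) + (-9, +13) → (-41, 70)
step 9: (-41, 70) + (-10, +14) → (-51, 84)

(-51, 84)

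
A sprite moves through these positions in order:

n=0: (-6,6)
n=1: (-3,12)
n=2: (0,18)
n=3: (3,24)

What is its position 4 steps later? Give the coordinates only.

Constant displacement of (+3,+6) per step.
step 4: (3,24) + (+3,+6) → (6,30)
step 5: (6,30) + (+3,+6) → (9,36)
step 6: (9,36) + (+3,+6) → (12,42)
step 7: (12,42) + (+3,+6) → (15,48)

(15,48)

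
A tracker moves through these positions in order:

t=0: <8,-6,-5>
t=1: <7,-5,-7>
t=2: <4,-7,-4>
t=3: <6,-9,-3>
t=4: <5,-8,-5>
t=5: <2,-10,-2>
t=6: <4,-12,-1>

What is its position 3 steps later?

<2,-15,1>

Step-to-step displacements: <-1,+1,-2>, <-3,-2,+3>, <+2,-2,+1>, <-1,+1,-2>, <-3,-2,+3>, <+2,-2,+1> — a repeating cycle of length 3.
step 7: apply <-1,+1,-2> → <3,-11,-3>
step 8: apply <-3,-2,+3> → <0,-13,0>
step 9: apply <+2,-2,+1> → <2,-15,1>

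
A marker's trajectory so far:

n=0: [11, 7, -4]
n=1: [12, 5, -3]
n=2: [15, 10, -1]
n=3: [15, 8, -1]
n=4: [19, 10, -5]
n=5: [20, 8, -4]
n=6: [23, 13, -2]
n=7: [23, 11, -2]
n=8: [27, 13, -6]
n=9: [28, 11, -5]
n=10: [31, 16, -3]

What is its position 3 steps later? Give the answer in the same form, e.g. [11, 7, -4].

[36, 14, -6]

The moves between consecutive positions are [+1, -2, +1], [+3, +5, +2], [+0, -2, +0], [+4, +2, -4], [+1, -2, +1], [+3, +5, +2], [+0, -2, +0], [+4, +2, -4], [+1, -2, +1], [+3, +5, +2]; they repeat the 4-cycle [[+1, -2, +1], [+3, +5, +2], [+0, -2, +0], [+4, +2, -4]].
step 11: apply [+0, -2, +0] → [31, 14, -3]
step 12: apply [+4, +2, -4] → [35, 16, -7]
step 13: apply [+1, -2, +1] → [36, 14, -6]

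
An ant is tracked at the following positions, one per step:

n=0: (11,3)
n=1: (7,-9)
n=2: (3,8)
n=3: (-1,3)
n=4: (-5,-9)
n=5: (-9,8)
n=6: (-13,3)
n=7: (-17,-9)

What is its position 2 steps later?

The first coordinate changes by -4 each step, so at step 9 it is 11 + 9·(-4) = -25.
The second coordinate repeats the cycle [3, -9, 8] with period 3; step 9 mod 3 = 0, giving 3.

(-25,3)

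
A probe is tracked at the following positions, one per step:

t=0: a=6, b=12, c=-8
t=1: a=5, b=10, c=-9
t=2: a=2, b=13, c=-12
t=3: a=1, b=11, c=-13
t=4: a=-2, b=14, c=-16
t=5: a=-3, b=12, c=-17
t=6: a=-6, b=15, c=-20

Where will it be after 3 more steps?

a=-11, b=14, c=-25

Step-to-step displacements: (-1, -2, -1), (-3, +3, -3), (-1, -2, -1), (-3, +3, -3), (-1, -2, -1), (-3, +3, -3) — a repeating cycle of length 2.
step 7: apply (-1, -2, -1) → a=-7, b=13, c=-21
step 8: apply (-3, +3, -3) → a=-10, b=16, c=-24
step 9: apply (-1, -2, -1) → a=-11, b=14, c=-25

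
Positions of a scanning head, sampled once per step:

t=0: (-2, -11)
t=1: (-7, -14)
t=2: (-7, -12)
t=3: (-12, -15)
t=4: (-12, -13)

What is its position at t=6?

Step-to-step displacements: (-5, -3), (+0, +2), (-5, -3), (+0, +2) — a repeating cycle of length 2.
step 5: apply (-5, -3) → (-17, -16)
step 6: apply (+0, +2) → (-17, -14)

(-17, -14)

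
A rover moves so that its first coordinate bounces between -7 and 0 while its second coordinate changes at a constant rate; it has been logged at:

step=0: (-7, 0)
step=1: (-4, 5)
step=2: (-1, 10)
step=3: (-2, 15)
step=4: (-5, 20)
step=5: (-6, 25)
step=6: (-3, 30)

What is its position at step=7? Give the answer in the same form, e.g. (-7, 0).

The first coordinate travels 3 per step and bounces off the walls at -7 and 0.
  step 7: -3 → 0
The second coordinate changes by +5 each step: at step 7 it is 35.

(0, 35)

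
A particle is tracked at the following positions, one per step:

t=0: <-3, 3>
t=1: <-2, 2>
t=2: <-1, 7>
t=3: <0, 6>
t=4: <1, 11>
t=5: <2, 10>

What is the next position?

Differencing gives <+1, -1>, <+1, +5>, <+1, -1>, <+1, +5>, <+1, -1>. This is the pattern <+1, -1>, <+1, +5> repeated.
step 6: apply <+1, +5> → <3, 15>

<3, 15>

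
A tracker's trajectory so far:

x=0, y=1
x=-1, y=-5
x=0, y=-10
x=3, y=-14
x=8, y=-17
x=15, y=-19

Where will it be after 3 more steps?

First differences are (-1, -6), (+1, -5), (+3, -4), (+5, -3), (+7, -2); their common second difference is (+2, +1) (constant acceleration).
step 6: x=15, y=-19 + (+9, -1) → x=24, y=-20
step 7: x=24, y=-20 + (+11, +0) → x=35, y=-20
step 8: x=35, y=-20 + (+13, +1) → x=48, y=-19

x=48, y=-19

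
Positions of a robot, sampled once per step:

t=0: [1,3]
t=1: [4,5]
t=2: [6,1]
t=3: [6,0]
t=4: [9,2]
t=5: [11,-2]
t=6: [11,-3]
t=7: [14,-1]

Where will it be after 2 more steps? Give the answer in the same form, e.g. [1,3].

Step-to-step displacements: [+3,+2], [+2,-4], [+0,-1], [+3,+2], [+2,-4], [+0,-1], [+3,+2] — a repeating cycle of length 3.
step 8: apply [+2,-4] → [16,-5]
step 9: apply [+0,-1] → [16,-6]

[16,-6]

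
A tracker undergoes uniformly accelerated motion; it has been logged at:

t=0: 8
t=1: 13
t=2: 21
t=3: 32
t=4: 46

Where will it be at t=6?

83

Successive displacements: +5, +8, +11, +14 — each changes by +3.
step 5: 46 + 17 → 63
step 6: 63 + 20 → 83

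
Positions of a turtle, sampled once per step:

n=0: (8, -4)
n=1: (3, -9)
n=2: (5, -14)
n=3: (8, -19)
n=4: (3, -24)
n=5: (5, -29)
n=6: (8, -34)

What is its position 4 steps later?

The first coordinate repeats the cycle [8, 3, 5] with period 3; step 10 mod 3 = 1, giving 3.
The second coordinate changes by -5 each step, so at step 10 it is -4 + 10·(-5) = -54.

(3, -54)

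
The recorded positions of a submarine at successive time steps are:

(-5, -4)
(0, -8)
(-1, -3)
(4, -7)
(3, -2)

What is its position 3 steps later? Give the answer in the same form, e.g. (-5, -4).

Step-to-step displacements: (+5, -4), (-1, +5), (+5, -4), (-1, +5) — a repeating cycle of length 2.
step 5: apply (+5, -4) → (8, -6)
step 6: apply (-1, +5) → (7, -1)
step 7: apply (+5, -4) → (12, -5)

(12, -5)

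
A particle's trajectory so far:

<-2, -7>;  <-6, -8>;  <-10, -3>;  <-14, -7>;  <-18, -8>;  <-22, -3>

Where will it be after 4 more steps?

The first coordinate changes by -4 each step, so at step 9 it is -2 + 9·(-4) = -38.
The second coordinate repeats the cycle [-7, -8, -3] with period 3; step 9 mod 3 = 0, giving -7.

<-38, -7>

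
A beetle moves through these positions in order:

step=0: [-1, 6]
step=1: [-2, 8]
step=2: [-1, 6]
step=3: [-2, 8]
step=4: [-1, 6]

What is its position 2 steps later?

Step-to-step displacements: [-1, +2], [+1, -2], [-1, +2], [+1, -2]; each is -1× the previous.
step 5: [-1, 6] + [-1, +2] → [-2, 8]
step 6: [-2, 8] + [+1, -2] → [-1, 6]

[-1, 6]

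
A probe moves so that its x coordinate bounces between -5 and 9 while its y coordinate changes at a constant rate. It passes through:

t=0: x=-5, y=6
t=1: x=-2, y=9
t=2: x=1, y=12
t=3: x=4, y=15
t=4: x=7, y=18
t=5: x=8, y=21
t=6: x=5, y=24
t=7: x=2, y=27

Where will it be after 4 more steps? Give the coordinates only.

The x coordinate reflects between -5 and 9, moving 3 per step.
  step 8: 2 → -1
  step 9: -1 → -4
  step 10: -4 → -3
  step 11: -3 → 0
The y coordinate changes by +3 each step: at step 11 it is 39.

x=0, y=39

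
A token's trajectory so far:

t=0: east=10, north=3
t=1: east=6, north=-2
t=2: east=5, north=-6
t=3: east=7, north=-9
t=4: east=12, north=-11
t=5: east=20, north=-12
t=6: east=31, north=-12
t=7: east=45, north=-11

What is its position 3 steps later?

east=105, north=-2

First differences are (-4, -5), (-1, -4), (+2, -3), (+5, -2), (+8, -1), (+11, +0), (+14, +1); their common second difference is (+3, +1) (constant acceleration).
step 8: east=45, north=-11 + (+17, +2) → east=62, north=-9
step 9: east=62, north=-9 + (+20, +3) → east=82, north=-6
step 10: east=82, north=-6 + (+23, +4) → east=105, north=-2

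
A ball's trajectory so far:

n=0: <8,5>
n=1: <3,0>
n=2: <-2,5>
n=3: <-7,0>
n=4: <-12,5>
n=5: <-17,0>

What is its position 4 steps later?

First: linear, -5 per step → -37 at step 9.
Second: cycles through 5, 0 every 2 steps. Step 9 lands at position 1 of the cycle → 0.

<-37,0>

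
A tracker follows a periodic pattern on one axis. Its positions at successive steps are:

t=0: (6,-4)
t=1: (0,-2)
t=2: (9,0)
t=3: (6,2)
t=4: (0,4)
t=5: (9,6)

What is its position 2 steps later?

(0,10)

First: cycles through 6, 0, 9 every 3 steps. Step 7 lands at position 1 of the cycle → 0.
Second: linear, +2 per step → 10 at step 7.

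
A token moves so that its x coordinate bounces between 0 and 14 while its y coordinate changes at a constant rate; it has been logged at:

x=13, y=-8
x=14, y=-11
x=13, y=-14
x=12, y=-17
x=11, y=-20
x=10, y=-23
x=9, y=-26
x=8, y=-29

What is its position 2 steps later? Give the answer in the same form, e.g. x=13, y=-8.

x=6, y=-35

The x coordinate reflects between 0 and 14, moving 1 per step.
  step 8: 8 → 7
  step 9: 7 → 6
The y coordinate changes by -3 each step: at step 9 it is -35.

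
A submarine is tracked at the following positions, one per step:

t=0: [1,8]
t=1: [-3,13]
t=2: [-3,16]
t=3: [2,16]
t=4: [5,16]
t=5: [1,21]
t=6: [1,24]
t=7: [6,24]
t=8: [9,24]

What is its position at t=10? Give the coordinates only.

The moves between consecutive positions are [-4,+5], [+0,+3], [+5,+0], [+3,+0], [-4,+5], [+0,+3], [+5,+0], [+3,+0]; they repeat the 4-cycle [[-4,+5], [+0,+3], [+5,+0], [+3,+0]].
step 9: apply [-4,+5] → [5,29]
step 10: apply [+0,+3] → [5,32]

[5,32]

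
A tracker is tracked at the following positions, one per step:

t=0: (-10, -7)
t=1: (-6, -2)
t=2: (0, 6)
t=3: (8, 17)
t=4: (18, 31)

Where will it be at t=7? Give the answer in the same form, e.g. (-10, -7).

Successive displacements: (+4, +5), (+6, +8), (+8, +11), (+10, +14) — each changes by (+2, +3).
step 5: (18, 31) + (+12, +17) → (30, 48)
step 6: (30, 48) + (+14, +20) → (44, 68)
step 7: (44, 68) + (+16, +23) → (60, 91)

(60, 91)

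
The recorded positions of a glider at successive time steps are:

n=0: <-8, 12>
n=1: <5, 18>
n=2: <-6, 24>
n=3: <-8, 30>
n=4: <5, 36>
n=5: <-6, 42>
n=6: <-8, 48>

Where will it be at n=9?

The first coordinate repeats the cycle [-8, 5, -6] with period 3; step 9 mod 3 = 0, giving -8.
The second coordinate changes by +6 each step, so at step 9 it is 12 + 9·(6) = 66.

<-8, 66>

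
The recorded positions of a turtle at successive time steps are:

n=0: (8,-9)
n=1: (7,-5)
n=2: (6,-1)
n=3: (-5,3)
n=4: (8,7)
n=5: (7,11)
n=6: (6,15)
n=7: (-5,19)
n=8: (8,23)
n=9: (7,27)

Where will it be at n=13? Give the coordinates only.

The first coordinate repeats the cycle [8, 7, 6, -5] with period 4; step 13 mod 4 = 1, giving 7.
The second coordinate changes by +4 each step, so at step 13 it is -9 + 13·(4) = 43.

(7,43)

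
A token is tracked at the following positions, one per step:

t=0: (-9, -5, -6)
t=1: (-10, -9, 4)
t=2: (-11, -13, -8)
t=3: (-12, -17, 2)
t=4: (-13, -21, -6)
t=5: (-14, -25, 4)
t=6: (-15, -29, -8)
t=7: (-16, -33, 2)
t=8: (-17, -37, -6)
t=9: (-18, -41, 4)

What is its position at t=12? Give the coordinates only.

(-21, -53, -6)

The first coordinate changes by -1 each step, so at step 12 it is -9 + 12·(-1) = -21.
The second coordinate changes by -4 each step, so at step 12 it is -5 + 12·(-4) = -53.
The third coordinate repeats the cycle [-6, 4, -8, 2] with period 4; step 12 mod 4 = 0, giving -6.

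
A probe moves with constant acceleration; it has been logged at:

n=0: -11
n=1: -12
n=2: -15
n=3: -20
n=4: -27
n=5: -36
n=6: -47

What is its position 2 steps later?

-75

Successive displacements: -1, -3, -5, -7, -9, -11 — each changes by -2.
step 7: -47 − 13 → -60
step 8: -60 − 15 → -75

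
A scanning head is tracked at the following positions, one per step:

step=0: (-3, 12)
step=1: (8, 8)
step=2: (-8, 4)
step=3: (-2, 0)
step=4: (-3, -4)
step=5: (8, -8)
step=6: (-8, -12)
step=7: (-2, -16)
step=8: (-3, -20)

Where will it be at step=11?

The first coordinate repeats the cycle [-3, 8, -8, -2] with period 4; step 11 mod 4 = 3, giving -2.
The second coordinate changes by -4 each step, so at step 11 it is 12 + 11·(-4) = -32.

(-2, -32)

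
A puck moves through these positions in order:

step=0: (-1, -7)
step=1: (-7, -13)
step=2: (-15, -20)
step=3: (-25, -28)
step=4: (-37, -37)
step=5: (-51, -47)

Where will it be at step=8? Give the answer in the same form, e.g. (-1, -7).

(-105, -83)

Taking differences between consecutive positions: (-6, -6), (-8, -7), (-10, -8), (-12, -9), (-14, -10). These grow by (-2, -1) each step.
step 6: (-51, -47) + (-16, -11) → (-67, -58)
step 7: (-67, -58) + (-18, -12) → (-85, -70)
step 8: (-85, -70) + (-20, -13) → (-105, -83)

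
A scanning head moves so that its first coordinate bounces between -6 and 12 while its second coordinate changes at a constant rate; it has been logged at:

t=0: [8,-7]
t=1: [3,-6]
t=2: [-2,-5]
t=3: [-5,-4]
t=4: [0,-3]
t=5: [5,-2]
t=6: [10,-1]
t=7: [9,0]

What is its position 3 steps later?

[-6,3]

The first coordinate travels 5 per step and bounces off the walls at -6 and 12.
  step 8: 9 → 4
  step 9: 4 → -1
  step 10: -1 → -6
The second coordinate changes by +1 each step: at step 10 it is 3.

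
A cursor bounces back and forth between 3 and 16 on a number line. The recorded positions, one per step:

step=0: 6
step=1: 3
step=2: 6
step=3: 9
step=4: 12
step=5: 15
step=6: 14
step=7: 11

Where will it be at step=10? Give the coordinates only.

4

The value reflects between 3 and 16, moving 3 per step.
  step 8: 11 → 8
  step 9: 8 → 5
  step 10: 5 → 4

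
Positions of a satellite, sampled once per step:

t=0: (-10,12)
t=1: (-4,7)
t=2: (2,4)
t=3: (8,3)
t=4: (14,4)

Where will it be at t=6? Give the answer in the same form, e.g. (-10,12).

Successive displacements: (+6,-5), (+6,-3), (+6,-1), (+6,+1) — each changes by (+0,+2).
step 5: (14,4) + (+6,+3) → (20,7)
step 6: (20,7) + (+6,+5) → (26,12)

(26,12)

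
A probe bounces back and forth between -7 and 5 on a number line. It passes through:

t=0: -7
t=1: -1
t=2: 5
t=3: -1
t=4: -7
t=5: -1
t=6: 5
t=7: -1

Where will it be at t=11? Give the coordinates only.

-1

The value reflects between -7 and 5, moving 6 per step.
  step 8: -1 → -7
  step 9: -7 → -1
  step 10: -1 → 5
  step 11: 5 → -1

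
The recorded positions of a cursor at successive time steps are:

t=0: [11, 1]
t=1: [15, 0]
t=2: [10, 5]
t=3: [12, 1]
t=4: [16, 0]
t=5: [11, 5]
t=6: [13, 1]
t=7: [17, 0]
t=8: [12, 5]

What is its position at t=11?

The moves between consecutive positions are [+4, -1], [-5, +5], [+2, -4], [+4, -1], [-5, +5], [+2, -4], [+4, -1], [-5, +5]; they repeat the 3-cycle [[+4, -1], [-5, +5], [+2, -4]].
step 9: apply [+2, -4] → [14, 1]
step 10: apply [+4, -1] → [18, 0]
step 11: apply [-5, +5] → [13, 5]

[13, 5]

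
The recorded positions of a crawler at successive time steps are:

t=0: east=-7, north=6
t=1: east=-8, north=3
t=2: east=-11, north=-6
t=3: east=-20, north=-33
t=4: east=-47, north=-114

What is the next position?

Consecutive displacements (-1, -3), (-3, -9), (-9, -27), (-27, -81) scale by a factor of 3 each step.
step 5: east=-47, north=-114 + (-81, -243) → east=-128, north=-357

east=-128, north=-357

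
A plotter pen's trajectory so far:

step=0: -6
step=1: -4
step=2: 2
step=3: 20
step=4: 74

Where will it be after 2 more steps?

722

Step-to-step displacements: +2, +6, +18, +54; each is 3× the previous.
step 5: 74 + 162 → 236
step 6: 236 + 486 → 722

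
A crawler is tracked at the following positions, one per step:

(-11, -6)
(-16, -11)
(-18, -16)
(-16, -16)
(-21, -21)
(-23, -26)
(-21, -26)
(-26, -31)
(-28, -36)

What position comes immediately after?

(-26, -36)

Step-to-step displacements: (-5, -5), (-2, -5), (+2, +0), (-5, -5), (-2, -5), (+2, +0), (-5, -5), (-2, -5) — a repeating cycle of length 3.
step 9: apply (+2, +0) → (-26, -36)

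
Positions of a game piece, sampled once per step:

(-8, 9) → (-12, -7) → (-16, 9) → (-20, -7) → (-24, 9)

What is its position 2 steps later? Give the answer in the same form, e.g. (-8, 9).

(-32, 9)

First: linear, -4 per step → -32 at step 6.
Second: cycles through 9, -7 every 2 steps. Step 6 lands at position 0 of the cycle → 9.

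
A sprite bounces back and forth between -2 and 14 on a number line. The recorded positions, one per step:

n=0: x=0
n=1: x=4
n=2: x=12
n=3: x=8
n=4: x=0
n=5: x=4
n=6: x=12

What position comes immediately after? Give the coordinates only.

x=8

The value reflects between -2 and 14, moving 8 per step.
  step 7: 12 → 8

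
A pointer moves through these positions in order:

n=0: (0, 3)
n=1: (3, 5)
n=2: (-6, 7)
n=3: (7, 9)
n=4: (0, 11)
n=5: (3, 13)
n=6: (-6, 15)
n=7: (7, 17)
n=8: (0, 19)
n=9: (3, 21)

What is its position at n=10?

First: cycles through 0, 3, -6, 7 every 4 steps. Step 10 lands at position 2 of the cycle → -6.
Second: linear, +2 per step → 23 at step 10.

(-6, 23)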